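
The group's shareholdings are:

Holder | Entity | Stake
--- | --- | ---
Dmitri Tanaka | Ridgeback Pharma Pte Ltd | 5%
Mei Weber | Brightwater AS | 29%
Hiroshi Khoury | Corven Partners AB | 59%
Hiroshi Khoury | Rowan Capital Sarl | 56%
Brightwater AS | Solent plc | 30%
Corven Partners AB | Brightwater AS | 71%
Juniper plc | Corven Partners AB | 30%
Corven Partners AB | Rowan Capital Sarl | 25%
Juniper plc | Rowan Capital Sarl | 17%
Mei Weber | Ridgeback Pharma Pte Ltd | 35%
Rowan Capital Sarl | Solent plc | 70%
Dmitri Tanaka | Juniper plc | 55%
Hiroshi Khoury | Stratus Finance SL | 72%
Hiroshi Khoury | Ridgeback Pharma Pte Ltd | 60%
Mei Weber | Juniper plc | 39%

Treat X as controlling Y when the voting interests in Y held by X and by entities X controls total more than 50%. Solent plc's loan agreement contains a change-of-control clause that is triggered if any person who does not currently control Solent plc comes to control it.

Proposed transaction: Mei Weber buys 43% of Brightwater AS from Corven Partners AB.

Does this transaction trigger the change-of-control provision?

No

The purchase adds only to Mei's holdings (Corven's stake shrinks), so Mei is the only person who could newly come to control Solent.
Mei's largest direct stake is 39% in Juniper, which does not meet the threshold, so Mei controls no company.
Neither Mei nor any entity Mei controls holds any voting interest in Solent.
So before the transaction, Mei does not control Solent.
After the purchase, Mei's direct stake in Brightwater rises to 29% + 43% = 72%, and Corven's stake falls to 28%.
Mei holds 72% of Brightwater, so Mei controls Brightwater.
After the transaction, Mei's side holds 30% of Solent, not > 50%, so Mei still does not control Solent.
No new person acquires control, so the clause is not triggered.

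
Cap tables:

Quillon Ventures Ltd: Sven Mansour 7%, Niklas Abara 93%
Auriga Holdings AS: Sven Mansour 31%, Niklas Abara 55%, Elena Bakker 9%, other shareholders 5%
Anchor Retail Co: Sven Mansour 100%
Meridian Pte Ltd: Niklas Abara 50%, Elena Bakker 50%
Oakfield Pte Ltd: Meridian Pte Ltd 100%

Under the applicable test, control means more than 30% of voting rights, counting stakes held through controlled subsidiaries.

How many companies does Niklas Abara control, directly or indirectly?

Niklas holds 93% of Quillon, so Niklas controls Quillon.
Niklas holds 55% of Auriga, so Niklas controls Auriga.
Niklas holds 50% of Meridian, so Niklas controls Meridian.
Meridian holds 100% of Oakfield, so Niklas controls Oakfield.
No other company's threshold is met.
Niklas controls 4 companies.

4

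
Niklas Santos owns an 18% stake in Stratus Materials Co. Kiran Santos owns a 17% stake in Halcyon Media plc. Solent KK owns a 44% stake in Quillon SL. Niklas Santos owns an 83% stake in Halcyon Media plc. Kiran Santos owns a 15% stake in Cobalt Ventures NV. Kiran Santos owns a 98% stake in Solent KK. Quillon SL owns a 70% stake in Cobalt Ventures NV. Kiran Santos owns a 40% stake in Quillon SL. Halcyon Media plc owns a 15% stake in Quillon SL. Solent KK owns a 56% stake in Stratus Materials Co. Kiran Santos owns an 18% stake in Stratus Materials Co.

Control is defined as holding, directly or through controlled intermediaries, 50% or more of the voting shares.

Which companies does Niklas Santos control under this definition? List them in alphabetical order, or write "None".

Halcyon Media plc

Niklas holds 83% of Halcyon, so Niklas controls Halcyon.
No other company's threshold is met.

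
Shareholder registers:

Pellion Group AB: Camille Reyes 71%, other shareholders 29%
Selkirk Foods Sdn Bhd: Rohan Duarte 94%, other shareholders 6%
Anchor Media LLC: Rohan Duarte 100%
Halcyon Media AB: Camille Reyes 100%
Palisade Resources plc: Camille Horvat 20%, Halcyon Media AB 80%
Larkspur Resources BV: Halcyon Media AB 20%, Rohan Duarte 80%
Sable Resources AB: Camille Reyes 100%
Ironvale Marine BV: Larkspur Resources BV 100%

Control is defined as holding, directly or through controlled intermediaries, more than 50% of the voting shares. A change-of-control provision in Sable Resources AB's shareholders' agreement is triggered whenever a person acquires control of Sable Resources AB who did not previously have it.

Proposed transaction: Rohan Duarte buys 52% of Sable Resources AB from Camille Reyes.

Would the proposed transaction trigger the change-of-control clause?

The purchase adds only to Rohan's holdings (Camille Reyes's stake shrinks), so Rohan is the only person who could newly come to control Sable.
Rohan holds 94% of Selkirk, so Rohan controls Selkirk.
Rohan holds 100% of Anchor, so Rohan controls Anchor.
Rohan holds 80% of Larkspur, so Rohan controls Larkspur.
Larkspur holds 100% of Ironvale, so Rohan controls Ironvale.
Neither Rohan nor any entity Rohan controls holds any voting interest in Sable.
So before the transaction, Rohan does not control Sable.
After the purchase, Rohan holds 52% of Sable directly, and Camille Reyes's stake falls to 48%.
Rohan holds 52% of Sable, so Rohan controls Sable.
Rohan did not control Sable before and does after, so the clause is triggered.

Yes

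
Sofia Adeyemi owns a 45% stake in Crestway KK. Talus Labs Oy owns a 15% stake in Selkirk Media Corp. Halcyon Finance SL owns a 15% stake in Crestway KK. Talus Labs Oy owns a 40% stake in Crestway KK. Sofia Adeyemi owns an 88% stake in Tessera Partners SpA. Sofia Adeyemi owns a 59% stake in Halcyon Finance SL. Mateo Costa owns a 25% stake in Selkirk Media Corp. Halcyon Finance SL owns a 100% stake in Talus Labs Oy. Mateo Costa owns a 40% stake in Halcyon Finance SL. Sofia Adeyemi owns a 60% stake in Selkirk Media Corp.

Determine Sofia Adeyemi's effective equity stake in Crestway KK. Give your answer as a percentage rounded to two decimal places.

Sofia reaches Crestway along 3 paths.
Via Halcyon: 59% × 15% = 8.85%.
Via Halcyon → Talus: 59% × 100% × 40% = 23.6%.
Direct stake: 45% = 45%.
Total: 8.85% + 23.6% + 45% = 77.45%.

77.45%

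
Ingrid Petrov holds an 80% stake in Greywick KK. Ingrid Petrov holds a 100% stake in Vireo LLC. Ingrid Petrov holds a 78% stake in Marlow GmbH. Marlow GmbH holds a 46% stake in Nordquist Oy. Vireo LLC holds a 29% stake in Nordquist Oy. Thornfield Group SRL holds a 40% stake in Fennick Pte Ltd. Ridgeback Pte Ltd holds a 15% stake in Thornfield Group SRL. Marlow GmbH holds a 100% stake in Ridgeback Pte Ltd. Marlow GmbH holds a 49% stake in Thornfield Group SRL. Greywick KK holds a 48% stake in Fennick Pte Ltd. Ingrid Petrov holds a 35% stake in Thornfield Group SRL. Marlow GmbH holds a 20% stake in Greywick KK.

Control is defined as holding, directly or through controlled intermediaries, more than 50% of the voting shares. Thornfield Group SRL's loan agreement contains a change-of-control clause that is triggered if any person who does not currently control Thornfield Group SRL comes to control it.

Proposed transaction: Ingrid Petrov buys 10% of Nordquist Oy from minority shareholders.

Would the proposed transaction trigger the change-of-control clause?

No

The purchase changes only Ingrid's holdings, so Ingrid is the only person who could newly come to control Thornfield.
Ingrid holds 78% of Marlow, so Ingrid controls Marlow.
Marlow holds 100% of Ridgeback, so Ingrid controls Ridgeback.
Ridgeback and Marlow and Ingrid together hold 15% + 49% + 35% = 99% of Thornfield, so Ingrid controls Thornfield.
So Ingrid already controls Thornfield before the transaction.
After the purchase, Ingrid holds 10% of Nordquist directly.
Ingrid controlled Thornfield already, so this is not a new person acquiring control; every other person's position is unchanged or reduced.
No new person acquires control, so the clause is not triggered.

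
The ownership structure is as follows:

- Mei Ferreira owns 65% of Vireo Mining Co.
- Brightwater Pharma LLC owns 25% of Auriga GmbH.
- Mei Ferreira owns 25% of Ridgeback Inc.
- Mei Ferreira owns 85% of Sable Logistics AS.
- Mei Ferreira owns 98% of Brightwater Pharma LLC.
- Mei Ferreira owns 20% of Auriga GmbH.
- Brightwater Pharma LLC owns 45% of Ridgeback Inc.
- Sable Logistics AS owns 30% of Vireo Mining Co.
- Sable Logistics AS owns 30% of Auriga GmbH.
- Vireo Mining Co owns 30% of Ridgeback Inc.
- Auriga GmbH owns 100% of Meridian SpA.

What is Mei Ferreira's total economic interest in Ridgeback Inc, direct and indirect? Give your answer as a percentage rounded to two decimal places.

96.25%

Mei reaches Ridgeback along 4 paths.
Direct stake: 25% = 25%.
Via Sable → Vireo: 85% × 30% × 30% = 7.65%.
Via Vireo: 65% × 30% = 19.5%.
Via Brightwater: 98% × 45% = 44.1%.
Total: 25% + 7.65% + 19.5% + 44.1% = 96.25%.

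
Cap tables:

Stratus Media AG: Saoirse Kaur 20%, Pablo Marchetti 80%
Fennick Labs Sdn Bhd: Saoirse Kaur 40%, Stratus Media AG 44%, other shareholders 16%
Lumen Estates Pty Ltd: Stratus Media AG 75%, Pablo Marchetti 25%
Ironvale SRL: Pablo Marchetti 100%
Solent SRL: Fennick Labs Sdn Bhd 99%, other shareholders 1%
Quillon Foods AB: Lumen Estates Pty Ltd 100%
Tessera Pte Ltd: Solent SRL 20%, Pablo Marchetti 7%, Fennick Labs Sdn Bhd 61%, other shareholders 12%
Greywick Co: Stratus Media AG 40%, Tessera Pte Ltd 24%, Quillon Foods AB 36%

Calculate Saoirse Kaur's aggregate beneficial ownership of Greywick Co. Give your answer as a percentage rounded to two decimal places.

Saoirse reaches Greywick along 6 paths.
Via Stratus: 20% × 40% = 8%.
Via Fennick → Solent → Tessera: 40% × 99% × 20% × 24% = 1.9008%.
Via Stratus → Fennick → Solent → Tessera: 20% × 44% × 99% × 20% × 24% = 0.418176%.
Via Fennick → Tessera: 40% × 61% × 24% = 5.856%.
Via Stratus → Fennick → Tessera: 20% × 44% × 61% × 24% = 1.28832%.
Via Stratus → Lumen → Quillon: 20% × 75% × 100% × 36% = 5.4%.
Total: 8% + 1.9008% + 0.418176% + 5.856% + 1.28832% + 5.4% = 22.863296%.
Rounded: 22.86%.

22.86%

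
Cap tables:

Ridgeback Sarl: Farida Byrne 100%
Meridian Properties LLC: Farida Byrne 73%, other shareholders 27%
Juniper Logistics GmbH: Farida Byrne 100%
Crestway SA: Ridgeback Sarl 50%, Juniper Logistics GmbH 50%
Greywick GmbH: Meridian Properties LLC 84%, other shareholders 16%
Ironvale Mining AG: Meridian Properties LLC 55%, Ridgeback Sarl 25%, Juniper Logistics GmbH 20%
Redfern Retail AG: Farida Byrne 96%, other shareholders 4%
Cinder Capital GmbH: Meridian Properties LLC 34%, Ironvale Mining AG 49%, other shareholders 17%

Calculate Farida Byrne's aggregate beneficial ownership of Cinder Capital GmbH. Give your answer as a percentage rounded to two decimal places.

Farida reaches Cinder along 4 paths.
Via Meridian: 73% × 34% = 24.82%.
Via Meridian → Ironvale: 73% × 55% × 49% = 19.6735%.
Via Ridgeback → Ironvale: 100% × 25% × 49% = 12.25%.
Via Juniper → Ironvale: 100% × 20% × 49% = 9.8%.
Total: 24.82% + 19.6735% + 12.25% + 9.8% = 66.5435%.
Rounded: 66.54%.

66.54%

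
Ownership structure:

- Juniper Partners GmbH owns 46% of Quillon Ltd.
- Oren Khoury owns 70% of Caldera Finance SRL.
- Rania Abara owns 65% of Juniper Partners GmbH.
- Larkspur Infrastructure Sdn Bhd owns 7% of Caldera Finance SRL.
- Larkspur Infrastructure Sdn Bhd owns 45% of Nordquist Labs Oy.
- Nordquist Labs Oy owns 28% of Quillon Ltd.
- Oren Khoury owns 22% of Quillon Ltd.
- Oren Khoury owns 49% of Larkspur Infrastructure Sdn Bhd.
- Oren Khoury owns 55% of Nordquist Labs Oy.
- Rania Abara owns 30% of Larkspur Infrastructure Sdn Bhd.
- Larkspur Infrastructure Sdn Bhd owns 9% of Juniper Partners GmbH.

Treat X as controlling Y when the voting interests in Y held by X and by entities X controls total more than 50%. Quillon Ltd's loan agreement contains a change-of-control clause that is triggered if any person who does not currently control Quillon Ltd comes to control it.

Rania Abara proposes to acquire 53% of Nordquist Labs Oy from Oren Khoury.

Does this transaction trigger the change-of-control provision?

The purchase adds only to Rania's holdings (Oren's stake shrinks), so Rania is the only person who could newly come to control Quillon.
Rania holds 65% of Juniper, so Rania controls Juniper.
In Quillon, Rania's side holds only 46%, not > 50%.
So before the transaction, Rania does not control Quillon.
After the purchase, Rania holds 53% of Nordquist directly, and Oren's stake falls to 2%.
Rania holds 53% of Nordquist, so Rania controls Nordquist.
Juniper and Nordquist together hold 46% + 28% = 74% of Quillon, so Rania controls Quillon.
Rania did not control Quillon before and does after, so the clause is triggered.

Yes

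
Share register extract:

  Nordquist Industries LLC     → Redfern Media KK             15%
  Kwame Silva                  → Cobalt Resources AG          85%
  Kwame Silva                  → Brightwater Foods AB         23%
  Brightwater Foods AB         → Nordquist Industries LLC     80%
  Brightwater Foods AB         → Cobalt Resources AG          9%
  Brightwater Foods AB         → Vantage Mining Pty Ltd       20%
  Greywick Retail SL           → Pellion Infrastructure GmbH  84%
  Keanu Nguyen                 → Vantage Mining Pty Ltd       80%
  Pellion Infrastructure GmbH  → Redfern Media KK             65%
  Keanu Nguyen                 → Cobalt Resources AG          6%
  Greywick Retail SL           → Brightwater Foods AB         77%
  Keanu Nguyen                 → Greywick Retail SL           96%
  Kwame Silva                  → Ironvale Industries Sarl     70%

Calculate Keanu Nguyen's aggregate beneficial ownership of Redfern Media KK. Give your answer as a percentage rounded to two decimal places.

Keanu reaches Redfern along 2 paths.
Via Greywick → Brightwater → Nordquist: 96% × 77% × 80% × 15% = 8.8704%.
Via Greywick → Pellion: 96% × 84% × 65% = 52.416%.
Total: 8.8704% + 52.416% = 61.2864%.
Rounded: 61.29%.

61.29%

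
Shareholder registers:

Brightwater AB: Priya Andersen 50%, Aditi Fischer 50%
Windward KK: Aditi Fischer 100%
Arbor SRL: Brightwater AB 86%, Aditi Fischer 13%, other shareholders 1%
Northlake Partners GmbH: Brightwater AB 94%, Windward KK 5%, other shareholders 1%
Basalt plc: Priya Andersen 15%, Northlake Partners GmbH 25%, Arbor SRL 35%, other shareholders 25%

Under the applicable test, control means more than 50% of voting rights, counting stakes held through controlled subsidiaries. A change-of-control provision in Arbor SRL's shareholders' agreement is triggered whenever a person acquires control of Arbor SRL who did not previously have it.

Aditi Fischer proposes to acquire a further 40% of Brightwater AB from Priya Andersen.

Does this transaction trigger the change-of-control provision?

The purchase adds only to Aditi's holdings (Priya's stake shrinks), so Aditi is the only person who could newly come to control Arbor.
Aditi holds 100% of Windward, so Aditi controls Windward.
In Arbor, Aditi's side holds only 13%, not > 50%.
So before the transaction, Aditi does not control Arbor.
After the purchase, Aditi's direct stake in Brightwater rises to 50% + 40% = 90%, and Priya's stake falls to 10%.
Aditi holds 90% of Brightwater, so Aditi controls Brightwater.
Brightwater and Aditi together hold 86% + 13% = 99% of Arbor, so Aditi controls Arbor.
Aditi did not control Arbor before and does after, so the clause is triggered.

Yes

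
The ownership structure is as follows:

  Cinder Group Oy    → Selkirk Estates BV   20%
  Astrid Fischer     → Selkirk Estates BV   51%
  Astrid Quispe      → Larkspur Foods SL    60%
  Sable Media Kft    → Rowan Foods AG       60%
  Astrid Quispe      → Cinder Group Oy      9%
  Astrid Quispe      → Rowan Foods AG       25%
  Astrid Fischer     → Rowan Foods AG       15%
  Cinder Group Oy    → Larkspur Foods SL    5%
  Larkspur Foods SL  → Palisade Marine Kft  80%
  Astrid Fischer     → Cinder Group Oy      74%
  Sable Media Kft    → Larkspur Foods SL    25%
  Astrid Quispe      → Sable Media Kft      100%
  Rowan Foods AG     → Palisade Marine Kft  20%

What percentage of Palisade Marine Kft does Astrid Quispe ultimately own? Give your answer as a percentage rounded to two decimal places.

85.36%

Astrid Quispe reaches Palisade along 5 paths.
Via Rowan: 25% × 20% = 5%.
Via Sable → Rowan: 100% × 60% × 20% = 12%.
Via Larkspur: 60% × 80% = 48%.
Via Cinder → Larkspur: 9% × 5% × 80% = 0.36%.
Via Sable → Larkspur: 100% × 25% × 80% = 20%.
Total: 5% + 12% + 48% + 0.36% + 20% = 85.36%.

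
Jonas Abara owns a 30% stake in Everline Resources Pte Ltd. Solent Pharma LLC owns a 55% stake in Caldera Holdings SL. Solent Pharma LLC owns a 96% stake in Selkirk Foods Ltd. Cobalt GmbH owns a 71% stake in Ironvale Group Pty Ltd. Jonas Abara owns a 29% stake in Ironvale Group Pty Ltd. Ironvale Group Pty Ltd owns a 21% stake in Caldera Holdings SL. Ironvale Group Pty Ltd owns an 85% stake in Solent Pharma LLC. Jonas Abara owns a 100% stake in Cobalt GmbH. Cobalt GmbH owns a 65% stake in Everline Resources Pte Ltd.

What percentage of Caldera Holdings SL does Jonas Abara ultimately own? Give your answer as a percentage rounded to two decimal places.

Jonas reaches Caldera along 4 paths.
Via Ironvale: 29% × 21% = 6.09%.
Via Cobalt → Ironvale: 100% × 71% × 21% = 14.91%.
Via Ironvale → Solent: 29% × 85% × 55% = 13.5575%.
Via Cobalt → Ironvale → Solent: 100% × 71% × 85% × 55% = 33.1925%.
Total: 6.09% + 14.91% + 13.5575% + 33.1925% = 67.75%.

67.75%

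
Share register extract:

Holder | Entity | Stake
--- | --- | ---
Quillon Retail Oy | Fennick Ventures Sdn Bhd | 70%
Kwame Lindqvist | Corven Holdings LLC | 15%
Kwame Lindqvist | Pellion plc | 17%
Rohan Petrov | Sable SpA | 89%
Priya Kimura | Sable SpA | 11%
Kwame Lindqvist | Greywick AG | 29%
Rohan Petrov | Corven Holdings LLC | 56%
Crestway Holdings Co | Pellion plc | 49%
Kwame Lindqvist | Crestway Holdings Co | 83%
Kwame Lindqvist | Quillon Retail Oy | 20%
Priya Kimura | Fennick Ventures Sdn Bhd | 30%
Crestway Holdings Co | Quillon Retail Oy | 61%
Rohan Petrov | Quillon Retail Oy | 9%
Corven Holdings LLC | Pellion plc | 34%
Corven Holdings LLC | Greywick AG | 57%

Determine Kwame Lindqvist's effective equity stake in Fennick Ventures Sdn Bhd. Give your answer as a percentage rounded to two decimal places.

49.44%

Kwame reaches Fennick along 2 paths.
Via Quillon: 20% × 70% = 14%.
Via Crestway → Quillon: 83% × 61% × 70% = 35.441%.
Total: 14% + 35.441% = 49.441%.
Rounded: 49.44%.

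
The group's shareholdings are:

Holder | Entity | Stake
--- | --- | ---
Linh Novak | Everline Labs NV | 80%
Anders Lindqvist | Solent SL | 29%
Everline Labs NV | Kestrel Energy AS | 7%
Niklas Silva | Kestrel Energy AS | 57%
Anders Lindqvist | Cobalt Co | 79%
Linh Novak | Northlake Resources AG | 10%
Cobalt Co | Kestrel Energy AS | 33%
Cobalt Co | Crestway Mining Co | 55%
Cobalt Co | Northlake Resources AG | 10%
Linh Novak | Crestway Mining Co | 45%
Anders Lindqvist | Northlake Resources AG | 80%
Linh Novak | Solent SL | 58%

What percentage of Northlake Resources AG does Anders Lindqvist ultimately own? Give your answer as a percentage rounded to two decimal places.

Anders reaches Northlake along 2 paths.
Via Cobalt: 79% × 10% = 7.9%.
Direct stake: 80% = 80%.
Total: 7.9% + 80% = 87.9%.
Rounded: 87.90%.

87.90%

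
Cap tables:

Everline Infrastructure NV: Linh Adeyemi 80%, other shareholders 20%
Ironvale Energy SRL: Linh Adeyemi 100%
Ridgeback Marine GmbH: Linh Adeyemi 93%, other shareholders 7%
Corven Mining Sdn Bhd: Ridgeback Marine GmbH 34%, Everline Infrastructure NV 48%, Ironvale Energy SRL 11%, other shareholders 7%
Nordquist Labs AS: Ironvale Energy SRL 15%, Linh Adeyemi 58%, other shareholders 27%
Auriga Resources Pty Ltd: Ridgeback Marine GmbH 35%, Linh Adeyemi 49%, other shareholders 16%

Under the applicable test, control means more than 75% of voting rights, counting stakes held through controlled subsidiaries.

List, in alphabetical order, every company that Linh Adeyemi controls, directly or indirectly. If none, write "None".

Auriga Resources Pty Ltd, Corven Mining Sdn Bhd, Everline Infrastructure NV, Ironvale Energy SRL, Ridgeback Marine GmbH

Linh holds 80% of Everline, so Linh controls Everline.
Linh holds 100% of Ironvale, so Linh controls Ironvale.
Linh holds 93% of Ridgeback, so Linh controls Ridgeback.
Ridgeback and Everline and Ironvale together hold 34% + 48% + 11% = 93% of Corven, so Linh controls Corven.
Ridgeback and Linh together hold 35% + 49% = 84% of Auriga, so Linh controls Auriga.
No other company's threshold is met.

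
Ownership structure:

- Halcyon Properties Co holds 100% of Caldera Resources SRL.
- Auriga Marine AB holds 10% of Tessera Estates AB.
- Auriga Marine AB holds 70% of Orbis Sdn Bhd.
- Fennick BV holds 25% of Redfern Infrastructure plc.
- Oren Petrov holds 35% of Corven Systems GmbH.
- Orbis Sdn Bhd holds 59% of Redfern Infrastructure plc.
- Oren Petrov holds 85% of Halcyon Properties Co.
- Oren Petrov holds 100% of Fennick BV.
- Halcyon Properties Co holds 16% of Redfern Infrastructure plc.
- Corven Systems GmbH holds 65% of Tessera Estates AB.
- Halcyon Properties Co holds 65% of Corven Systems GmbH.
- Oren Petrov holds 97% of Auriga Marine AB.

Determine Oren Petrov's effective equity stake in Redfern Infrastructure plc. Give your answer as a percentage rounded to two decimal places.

78.66%

Oren reaches Redfern along 3 paths.
Via Fennick: 100% × 25% = 25%.
Via Halcyon: 85% × 16% = 13.6%.
Via Auriga → Orbis: 97% × 70% × 59% = 40.061%.
Total: 25% + 13.6% + 40.061% = 78.661%.
Rounded: 78.66%.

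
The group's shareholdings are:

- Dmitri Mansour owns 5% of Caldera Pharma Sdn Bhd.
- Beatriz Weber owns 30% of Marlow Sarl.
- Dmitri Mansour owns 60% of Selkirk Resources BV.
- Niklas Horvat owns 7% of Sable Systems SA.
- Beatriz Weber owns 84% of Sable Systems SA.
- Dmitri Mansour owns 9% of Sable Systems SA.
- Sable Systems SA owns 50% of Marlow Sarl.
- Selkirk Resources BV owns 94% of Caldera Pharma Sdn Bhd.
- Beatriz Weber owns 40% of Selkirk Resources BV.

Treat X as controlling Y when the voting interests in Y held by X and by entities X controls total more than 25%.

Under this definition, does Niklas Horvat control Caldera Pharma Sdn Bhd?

No

Niklas's largest direct stake is 7% in Sable, which does not meet the threshold, so Niklas controls no company.
Neither Niklas nor any entity Niklas controls holds any voting interest in Caldera.
So Niklas does not control Caldera.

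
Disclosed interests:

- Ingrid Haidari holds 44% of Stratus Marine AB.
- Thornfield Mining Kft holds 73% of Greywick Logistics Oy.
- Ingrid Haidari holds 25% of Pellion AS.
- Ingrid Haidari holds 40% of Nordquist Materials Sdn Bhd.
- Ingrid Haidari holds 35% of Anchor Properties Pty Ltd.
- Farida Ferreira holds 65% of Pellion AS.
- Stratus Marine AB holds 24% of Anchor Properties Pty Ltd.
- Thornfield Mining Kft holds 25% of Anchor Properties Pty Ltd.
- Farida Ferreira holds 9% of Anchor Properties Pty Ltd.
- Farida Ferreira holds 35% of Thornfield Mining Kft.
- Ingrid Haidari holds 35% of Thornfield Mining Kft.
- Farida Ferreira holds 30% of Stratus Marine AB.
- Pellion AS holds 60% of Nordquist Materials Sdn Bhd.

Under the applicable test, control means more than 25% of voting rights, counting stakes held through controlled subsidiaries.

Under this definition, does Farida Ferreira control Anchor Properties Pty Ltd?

Farida holds 30% of Stratus, so Farida controls Stratus.
Farida holds 35% of Thornfield, so Farida controls Thornfield.
Thornfield and Stratus and Farida together hold 25% + 24% + 9% = 58% of Anchor, so Farida controls Anchor.

Yes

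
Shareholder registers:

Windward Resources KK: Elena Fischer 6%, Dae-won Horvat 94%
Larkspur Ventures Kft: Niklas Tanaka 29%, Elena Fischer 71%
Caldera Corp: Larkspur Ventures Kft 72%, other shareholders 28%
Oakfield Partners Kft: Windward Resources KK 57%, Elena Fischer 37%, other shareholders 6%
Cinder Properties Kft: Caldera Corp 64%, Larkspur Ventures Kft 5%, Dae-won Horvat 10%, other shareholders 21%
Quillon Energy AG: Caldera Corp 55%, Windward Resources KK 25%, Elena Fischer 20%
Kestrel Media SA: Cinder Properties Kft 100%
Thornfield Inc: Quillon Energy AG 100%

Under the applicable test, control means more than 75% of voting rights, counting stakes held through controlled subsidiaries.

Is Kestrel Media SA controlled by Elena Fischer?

No

Elena's largest direct stake is 71% in Larkspur, which does not meet the threshold, so Elena controls no company.
Neither Elena nor any entity Elena controls holds any voting interest in Kestrel.
So Elena does not control Kestrel.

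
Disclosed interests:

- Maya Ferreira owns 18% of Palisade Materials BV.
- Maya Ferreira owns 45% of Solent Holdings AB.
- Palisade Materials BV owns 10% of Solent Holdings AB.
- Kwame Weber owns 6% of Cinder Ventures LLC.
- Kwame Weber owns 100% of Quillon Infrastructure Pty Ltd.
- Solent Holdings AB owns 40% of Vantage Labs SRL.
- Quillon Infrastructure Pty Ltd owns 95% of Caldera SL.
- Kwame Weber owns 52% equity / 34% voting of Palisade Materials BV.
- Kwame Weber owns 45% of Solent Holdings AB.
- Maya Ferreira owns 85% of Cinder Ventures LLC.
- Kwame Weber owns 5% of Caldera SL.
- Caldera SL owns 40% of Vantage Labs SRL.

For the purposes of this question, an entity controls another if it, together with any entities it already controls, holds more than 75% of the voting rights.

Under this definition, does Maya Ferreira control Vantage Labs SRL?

No

Maya holds 85% of Cinder, so Maya controls Cinder.
Neither Maya nor any entity Maya controls holds any voting interest in Vantage.
So Maya does not control Vantage.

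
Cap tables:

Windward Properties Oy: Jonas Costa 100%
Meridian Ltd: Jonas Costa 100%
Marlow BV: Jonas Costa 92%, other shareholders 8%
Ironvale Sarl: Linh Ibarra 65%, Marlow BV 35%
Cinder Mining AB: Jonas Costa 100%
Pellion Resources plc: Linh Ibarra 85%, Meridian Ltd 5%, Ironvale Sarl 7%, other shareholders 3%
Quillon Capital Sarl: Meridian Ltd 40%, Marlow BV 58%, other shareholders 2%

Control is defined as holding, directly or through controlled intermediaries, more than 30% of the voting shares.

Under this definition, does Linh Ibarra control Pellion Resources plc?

Yes

Linh holds 65% of Ironvale, so Linh controls Ironvale.
Linh and Ironvale together hold 85% + 7% = 92% of Pellion, so Linh controls Pellion.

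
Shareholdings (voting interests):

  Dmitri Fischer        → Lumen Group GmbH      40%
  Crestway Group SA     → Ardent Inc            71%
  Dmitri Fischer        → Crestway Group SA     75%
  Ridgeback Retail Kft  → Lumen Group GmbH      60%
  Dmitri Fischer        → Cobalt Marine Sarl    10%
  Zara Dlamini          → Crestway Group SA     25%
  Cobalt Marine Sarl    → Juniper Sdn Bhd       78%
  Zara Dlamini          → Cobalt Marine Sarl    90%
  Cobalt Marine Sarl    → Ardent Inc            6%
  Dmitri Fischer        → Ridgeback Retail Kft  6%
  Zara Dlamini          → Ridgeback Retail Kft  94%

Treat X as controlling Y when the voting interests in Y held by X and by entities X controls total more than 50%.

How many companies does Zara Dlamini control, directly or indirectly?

4

Zara holds 94% of Ridgeback, so Zara controls Ridgeback.
Zara holds 90% of Cobalt, so Zara controls Cobalt.
Ridgeback holds 60% of Lumen, so Zara controls Lumen.
Cobalt holds 78% of Juniper, so Zara controls Juniper.
No other company's threshold is met.
Zara controls 4 companies.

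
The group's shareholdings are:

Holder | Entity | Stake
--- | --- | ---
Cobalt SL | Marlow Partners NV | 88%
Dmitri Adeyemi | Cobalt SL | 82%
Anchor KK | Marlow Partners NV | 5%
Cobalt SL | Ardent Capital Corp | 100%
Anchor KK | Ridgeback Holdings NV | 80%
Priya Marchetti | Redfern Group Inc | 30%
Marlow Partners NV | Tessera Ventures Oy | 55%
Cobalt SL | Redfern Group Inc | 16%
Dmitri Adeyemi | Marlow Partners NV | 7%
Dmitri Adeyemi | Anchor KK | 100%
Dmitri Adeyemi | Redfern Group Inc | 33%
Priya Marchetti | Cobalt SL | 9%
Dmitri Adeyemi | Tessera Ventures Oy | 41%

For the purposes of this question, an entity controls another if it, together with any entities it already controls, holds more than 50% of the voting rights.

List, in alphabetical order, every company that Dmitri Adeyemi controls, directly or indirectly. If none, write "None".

Anchor KK, Ardent Capital Corp, Cobalt SL, Marlow Partners NV, Ridgeback Holdings NV, Tessera Ventures Oy

Dmitri holds 82% of Cobalt, so Dmitri controls Cobalt.
Dmitri holds 100% of Anchor, so Dmitri controls Anchor.
Dmitri and Cobalt and Anchor together hold 7% + 88% + 5% = 100% of Marlow, so Dmitri controls Marlow.
Anchor holds 80% of Ridgeback, so Dmitri controls Ridgeback.
Cobalt holds 100% of Ardent, so Dmitri controls Ardent.
Dmitri and Marlow together hold 41% + 55% = 96% of Tessera, so Dmitri controls Tessera.
No other company's threshold is met.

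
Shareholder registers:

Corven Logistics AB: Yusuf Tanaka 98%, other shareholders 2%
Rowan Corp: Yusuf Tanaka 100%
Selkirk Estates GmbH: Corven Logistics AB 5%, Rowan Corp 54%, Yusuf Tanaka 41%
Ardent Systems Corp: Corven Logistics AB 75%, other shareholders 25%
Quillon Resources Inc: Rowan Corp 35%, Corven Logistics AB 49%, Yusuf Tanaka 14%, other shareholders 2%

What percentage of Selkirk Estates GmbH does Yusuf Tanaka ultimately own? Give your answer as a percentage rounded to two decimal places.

Yusuf reaches Selkirk along 3 paths.
Via Corven: 98% × 5% = 4.9%.
Via Rowan: 100% × 54% = 54%.
Direct stake: 41% = 41%.
Total: 4.9% + 54% + 41% = 99.9%.
Rounded: 99.90%.

99.90%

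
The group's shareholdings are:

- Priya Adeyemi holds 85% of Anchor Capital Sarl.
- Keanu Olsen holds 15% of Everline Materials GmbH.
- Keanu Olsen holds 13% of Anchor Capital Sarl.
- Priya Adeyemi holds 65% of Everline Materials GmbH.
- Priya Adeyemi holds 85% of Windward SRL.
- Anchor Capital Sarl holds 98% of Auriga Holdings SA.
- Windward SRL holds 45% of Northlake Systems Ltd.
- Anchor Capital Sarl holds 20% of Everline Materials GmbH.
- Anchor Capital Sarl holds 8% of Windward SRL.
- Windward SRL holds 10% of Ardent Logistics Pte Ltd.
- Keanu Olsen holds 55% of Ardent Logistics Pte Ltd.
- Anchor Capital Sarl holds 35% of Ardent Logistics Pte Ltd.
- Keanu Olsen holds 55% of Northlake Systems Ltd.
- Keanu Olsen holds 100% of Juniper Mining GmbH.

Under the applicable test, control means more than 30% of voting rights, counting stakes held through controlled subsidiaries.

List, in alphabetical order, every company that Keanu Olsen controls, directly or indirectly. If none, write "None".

Ardent Logistics Pte Ltd, Juniper Mining GmbH, Northlake Systems Ltd

Keanu holds 100% of Juniper, so Keanu controls Juniper.
Keanu holds 55% of Ardent, so Keanu controls Ardent.
Keanu holds 55% of Northlake, so Keanu controls Northlake.
No other company's threshold is met.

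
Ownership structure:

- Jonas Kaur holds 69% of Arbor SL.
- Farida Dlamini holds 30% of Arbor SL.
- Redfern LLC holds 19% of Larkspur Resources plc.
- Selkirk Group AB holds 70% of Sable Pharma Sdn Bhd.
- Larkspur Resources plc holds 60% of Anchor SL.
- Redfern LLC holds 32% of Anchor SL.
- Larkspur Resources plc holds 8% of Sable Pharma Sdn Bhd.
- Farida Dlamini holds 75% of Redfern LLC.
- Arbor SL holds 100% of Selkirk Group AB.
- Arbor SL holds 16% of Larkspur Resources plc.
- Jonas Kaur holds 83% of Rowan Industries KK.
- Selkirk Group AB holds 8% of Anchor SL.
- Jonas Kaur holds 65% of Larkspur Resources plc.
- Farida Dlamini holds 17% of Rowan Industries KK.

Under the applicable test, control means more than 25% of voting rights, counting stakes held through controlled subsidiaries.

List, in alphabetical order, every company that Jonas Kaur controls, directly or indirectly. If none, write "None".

Jonas holds 83% of Rowan, so Jonas controls Rowan.
Jonas holds 69% of Arbor, so Jonas controls Arbor.
Arbor holds 100% of Selkirk, so Jonas controls Selkirk.
Jonas and Arbor together hold 65% + 16% = 81% of Larkspur, so Jonas controls Larkspur.
Selkirk and Larkspur together hold 8% + 60% = 68% of Anchor, so Jonas controls Anchor.
Selkirk and Larkspur together hold 70% + 8% = 78% of Sable, so Jonas controls Sable.
No other company's threshold is met.

Anchor SL, Arbor SL, Larkspur Resources plc, Rowan Industries KK, Sable Pharma Sdn Bhd, Selkirk Group AB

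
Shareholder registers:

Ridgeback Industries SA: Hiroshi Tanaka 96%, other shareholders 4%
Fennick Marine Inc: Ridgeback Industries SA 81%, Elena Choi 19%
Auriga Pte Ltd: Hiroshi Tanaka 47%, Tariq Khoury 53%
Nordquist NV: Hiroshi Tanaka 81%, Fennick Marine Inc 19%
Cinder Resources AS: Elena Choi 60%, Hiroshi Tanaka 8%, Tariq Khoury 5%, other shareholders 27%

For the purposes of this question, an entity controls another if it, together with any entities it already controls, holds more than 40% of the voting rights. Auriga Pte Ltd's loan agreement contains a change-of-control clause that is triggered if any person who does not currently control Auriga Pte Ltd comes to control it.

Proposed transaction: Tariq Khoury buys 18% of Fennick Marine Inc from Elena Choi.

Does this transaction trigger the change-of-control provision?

The purchase adds only to Tariq's holdings (Elena's stake shrinks), so Tariq is the only person who could newly come to control Auriga.
Tariq holds 53% of Auriga, so Tariq controls Auriga.
So Tariq already controls Auriga before the transaction.
After the purchase, Tariq holds 18% of Fennick directly, and Elena's stake falls to 1%.
Tariq controlled Auriga already, so this is not a new person acquiring control; every other person's position is unchanged or reduced.
No new person acquires control, so the clause is not triggered.

No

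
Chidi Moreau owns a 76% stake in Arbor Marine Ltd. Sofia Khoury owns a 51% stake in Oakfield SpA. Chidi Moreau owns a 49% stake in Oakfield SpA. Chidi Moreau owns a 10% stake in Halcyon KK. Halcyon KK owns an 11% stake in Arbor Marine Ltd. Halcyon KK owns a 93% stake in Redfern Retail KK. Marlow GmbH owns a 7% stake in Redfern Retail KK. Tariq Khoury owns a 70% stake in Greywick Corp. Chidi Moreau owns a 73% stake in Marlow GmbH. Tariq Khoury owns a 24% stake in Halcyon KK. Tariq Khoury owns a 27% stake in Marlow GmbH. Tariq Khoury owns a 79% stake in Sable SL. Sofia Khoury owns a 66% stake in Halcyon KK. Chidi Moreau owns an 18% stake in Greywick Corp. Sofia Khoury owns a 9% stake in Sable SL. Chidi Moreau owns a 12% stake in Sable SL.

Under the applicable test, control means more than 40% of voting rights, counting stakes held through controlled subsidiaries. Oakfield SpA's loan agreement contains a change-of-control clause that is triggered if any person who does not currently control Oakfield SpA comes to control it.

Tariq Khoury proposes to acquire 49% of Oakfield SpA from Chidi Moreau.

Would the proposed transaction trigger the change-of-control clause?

Yes

The purchase adds only to Tariq's holdings (Chidi's stake shrinks), so Tariq is the only person who could newly come to control Oakfield.
Tariq holds 70% of Greywick, so Tariq controls Greywick.
Tariq holds 79% of Sable, so Tariq controls Sable.
Neither Tariq nor any entity Tariq controls holds any voting interest in Oakfield.
So before the transaction, Tariq does not control Oakfield.
After the purchase, Tariq holds 49% of Oakfield directly, and Chidi's stake falls to 0%.
Tariq holds 49% of Oakfield, so Tariq controls Oakfield.
Tariq did not control Oakfield before and does after, so the clause is triggered.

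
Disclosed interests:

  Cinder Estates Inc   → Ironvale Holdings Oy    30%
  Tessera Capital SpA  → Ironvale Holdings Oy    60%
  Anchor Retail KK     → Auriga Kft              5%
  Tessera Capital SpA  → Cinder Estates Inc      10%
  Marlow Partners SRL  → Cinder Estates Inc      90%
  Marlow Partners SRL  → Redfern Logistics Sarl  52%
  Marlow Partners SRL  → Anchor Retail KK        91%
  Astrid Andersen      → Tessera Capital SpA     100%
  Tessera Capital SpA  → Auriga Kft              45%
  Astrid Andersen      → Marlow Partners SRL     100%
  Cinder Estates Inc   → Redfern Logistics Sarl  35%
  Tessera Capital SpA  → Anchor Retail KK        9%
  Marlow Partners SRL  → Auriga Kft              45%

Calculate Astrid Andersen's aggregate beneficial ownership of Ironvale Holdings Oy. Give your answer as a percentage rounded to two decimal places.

90.00%

Astrid reaches Ironvale along 3 paths.
Via Tessera: 100% × 60% = 60%.
Via Marlow → Cinder: 100% × 90% × 30% = 27%.
Via Tessera → Cinder: 100% × 10% × 30% = 3%.
Total: 60% + 27% + 3% = 90%.
Rounded: 90.00%.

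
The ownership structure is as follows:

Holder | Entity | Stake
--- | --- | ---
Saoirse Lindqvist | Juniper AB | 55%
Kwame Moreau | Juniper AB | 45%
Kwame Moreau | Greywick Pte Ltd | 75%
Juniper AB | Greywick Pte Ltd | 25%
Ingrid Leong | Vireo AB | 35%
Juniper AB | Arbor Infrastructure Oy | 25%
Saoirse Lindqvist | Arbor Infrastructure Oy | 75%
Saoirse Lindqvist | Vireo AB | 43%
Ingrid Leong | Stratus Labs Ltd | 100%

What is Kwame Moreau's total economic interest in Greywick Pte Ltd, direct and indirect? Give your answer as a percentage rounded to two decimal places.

Kwame reaches Greywick along 2 paths.
Direct stake: 75% = 75%.
Via Juniper: 45% × 25% = 11.25%.
Total: 75% + 11.25% = 86.25%.

86.25%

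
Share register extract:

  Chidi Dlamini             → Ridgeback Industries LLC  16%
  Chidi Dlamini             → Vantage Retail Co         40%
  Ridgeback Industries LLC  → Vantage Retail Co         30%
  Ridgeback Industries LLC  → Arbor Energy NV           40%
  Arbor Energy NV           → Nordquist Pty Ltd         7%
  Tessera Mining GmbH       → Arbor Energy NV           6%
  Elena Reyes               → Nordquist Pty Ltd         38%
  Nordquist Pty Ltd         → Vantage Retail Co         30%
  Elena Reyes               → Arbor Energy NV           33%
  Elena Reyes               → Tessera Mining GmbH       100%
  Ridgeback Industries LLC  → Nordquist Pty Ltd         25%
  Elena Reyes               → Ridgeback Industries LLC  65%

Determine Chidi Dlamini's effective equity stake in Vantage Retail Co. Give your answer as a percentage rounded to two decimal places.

46.13%

Chidi reaches Vantage along 4 paths.
Direct stake: 40% = 40%.
Via Ridgeback → Nordquist: 16% × 25% × 30% = 1.2%.
Via Ridgeback → Arbor → Nordquist: 16% × 40% × 7% × 30% = 0.1344%.
Via Ridgeback: 16% × 30% = 4.8%.
Total: 40% + 1.2% + 0.1344% + 4.8% = 46.1344%.
Rounded: 46.13%.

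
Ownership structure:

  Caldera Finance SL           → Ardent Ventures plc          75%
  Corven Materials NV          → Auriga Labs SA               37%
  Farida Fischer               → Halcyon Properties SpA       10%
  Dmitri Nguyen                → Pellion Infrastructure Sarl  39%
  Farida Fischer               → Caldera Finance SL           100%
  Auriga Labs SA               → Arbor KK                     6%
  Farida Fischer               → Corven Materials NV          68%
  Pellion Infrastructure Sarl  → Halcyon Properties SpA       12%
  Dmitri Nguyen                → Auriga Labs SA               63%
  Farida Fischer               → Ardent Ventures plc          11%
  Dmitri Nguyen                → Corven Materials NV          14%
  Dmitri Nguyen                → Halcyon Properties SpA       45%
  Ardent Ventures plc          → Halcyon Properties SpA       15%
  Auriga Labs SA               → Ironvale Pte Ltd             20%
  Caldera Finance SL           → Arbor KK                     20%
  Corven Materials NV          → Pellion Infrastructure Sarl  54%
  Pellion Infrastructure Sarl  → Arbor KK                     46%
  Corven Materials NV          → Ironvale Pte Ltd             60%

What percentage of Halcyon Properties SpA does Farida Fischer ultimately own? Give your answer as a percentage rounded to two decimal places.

Farida reaches Halcyon along 4 paths.
Direct stake: 10% = 10%.
Via Ardent: 11% × 15% = 1.65%.
Via Caldera → Ardent: 100% × 75% × 15% = 11.25%.
Via Corven → Pellion: 68% × 54% × 12% = 4.4064%.
Total: 10% + 1.65% + 11.25% + 4.4064% = 27.3064%.
Rounded: 27.31%.

27.31%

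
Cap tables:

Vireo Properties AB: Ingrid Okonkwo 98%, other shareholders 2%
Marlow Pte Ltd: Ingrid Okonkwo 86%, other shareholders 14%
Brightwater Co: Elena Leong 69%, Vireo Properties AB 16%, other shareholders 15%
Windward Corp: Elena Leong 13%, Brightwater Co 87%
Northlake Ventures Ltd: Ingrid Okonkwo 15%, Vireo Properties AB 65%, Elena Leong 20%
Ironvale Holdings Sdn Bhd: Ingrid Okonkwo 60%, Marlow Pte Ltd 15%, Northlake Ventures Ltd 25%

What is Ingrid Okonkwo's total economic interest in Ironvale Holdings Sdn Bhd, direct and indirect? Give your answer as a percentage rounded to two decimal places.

Ingrid reaches Ironvale along 4 paths.
Direct stake: 60% = 60%.
Via Marlow: 86% × 15% = 12.9%.
Via Northlake: 15% × 25% = 3.75%.
Via Vireo → Northlake: 98% × 65% × 25% = 15.925%.
Total: 60% + 12.9% + 3.75% + 15.925% = 92.575%.
Rounded: 92.58%.

92.58%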